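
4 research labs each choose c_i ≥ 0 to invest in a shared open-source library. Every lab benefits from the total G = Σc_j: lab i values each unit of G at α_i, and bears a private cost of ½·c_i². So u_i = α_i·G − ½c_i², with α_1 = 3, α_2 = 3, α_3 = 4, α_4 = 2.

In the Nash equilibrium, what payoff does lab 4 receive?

22

Lab i's FOC: ∂u_i/∂c_i = α_i − c_i = 0, so c_i* = α_i.
NE contributions = (3, 3, 4, 2); G = 12.
u_4 = α_4·G − ½·(c_4)² = 2·12 − ½·2² = 22.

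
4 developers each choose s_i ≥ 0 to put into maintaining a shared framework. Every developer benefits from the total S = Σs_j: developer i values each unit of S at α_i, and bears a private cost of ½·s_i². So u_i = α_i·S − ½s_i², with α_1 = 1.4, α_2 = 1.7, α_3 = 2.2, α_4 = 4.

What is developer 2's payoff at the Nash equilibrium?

Developer i's FOC: ∂u_i/∂s_i = α_i − s_i = 0, so s_i* = α_i.
NE contributions = (1.4, 1.7, 2.2, 4); S = 9.3.
u_2 = α_2·S − ½·(s_2)² = 1.7·9.3 − ½·1.7² = 14.365.

14.365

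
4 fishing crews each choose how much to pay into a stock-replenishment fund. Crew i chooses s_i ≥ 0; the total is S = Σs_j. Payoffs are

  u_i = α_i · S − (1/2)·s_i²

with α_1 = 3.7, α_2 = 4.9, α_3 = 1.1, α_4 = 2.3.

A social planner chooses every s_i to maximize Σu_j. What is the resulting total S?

Planner FOC: ∂(Σu_j)/∂s_i = (Σα_j) − s_i = 0, so s_i^SO = Σα_j = 12 for every i; S^SO = 48.

48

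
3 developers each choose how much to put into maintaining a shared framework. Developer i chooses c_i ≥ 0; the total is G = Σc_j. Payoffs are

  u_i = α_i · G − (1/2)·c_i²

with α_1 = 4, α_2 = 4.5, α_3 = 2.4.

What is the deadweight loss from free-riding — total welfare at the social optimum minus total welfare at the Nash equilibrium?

Developer i's FOC: ∂u_i/∂c_i = α_i − c_i = 0, so c_i* = α_i.
NE contributions = (4, 4.5, 2.4); G = 10.9.
W^NE = (Σα)·G − ½Σα_i² = 10.9² − ½·42.01 = 97.805.
Planner sets c_i = Σα_j = 10.9 for every i, so G^SO = 3·10.9 = 32.7.
W^SO = (Σα)·G^SO − ½·3·(Σα)² = (3/2)·10.9² = 178.215.
Deadweight loss = W^SO − W^NE = 80.41.

80.41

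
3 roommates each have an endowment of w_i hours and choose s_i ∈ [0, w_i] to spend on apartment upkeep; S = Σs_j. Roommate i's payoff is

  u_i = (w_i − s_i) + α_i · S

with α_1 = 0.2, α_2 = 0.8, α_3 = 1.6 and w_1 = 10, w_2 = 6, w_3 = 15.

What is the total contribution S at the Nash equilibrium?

15

∂u_i/∂s_i = α_i − 1, so roommate i contributes w_i if α_i > 1, else 0.
α_i > 1 for i ∈ {3}; NE contributions (0, 0, 15), S = 15.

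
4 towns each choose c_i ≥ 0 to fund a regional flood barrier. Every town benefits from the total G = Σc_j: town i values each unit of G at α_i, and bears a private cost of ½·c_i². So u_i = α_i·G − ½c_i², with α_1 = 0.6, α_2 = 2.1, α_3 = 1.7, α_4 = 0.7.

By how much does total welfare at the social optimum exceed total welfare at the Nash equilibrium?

Town i's FOC: ∂u_i/∂c_i = α_i − c_i = 0, so c_i* = α_i.
NE contributions = (0.6, 2.1, 1.7, 0.7); G = 5.1.
W^NE = (Σα)·G − ½Σα_i² = 5.1² − ½·8.15 = 21.935.
Planner sets c_i = Σα_j = 5.1 for every i, so G^SO = 4·5.1 = 20.4.
W^SO = (Σα)·G^SO − ½·4·(Σα)² = (4/2)·5.1² = 52.02.
Deadweight loss = W^SO − W^NE = 30.085.

30.085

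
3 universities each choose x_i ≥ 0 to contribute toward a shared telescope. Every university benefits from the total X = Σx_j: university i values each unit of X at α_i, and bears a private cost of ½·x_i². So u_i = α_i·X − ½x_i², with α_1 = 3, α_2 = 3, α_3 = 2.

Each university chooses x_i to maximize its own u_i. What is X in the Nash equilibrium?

University i's FOC: ∂u_i/∂x_i = α_i − x_i = 0, so x_i* = α_i.
NE contributions = (3, 3, 2); X = 8.

8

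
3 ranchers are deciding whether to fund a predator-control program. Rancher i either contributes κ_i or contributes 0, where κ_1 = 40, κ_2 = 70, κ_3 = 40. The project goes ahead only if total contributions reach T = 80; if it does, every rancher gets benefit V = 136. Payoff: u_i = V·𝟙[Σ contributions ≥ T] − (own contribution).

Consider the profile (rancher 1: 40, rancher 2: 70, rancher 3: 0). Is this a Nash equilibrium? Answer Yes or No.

Total = 110 ≥ 80: provided.
Rancher 1 (pledges 40, payoff 96): dropping to 0 → total 70, payoff 0. No gain.
Rancher 2 (pledges 70, payoff 66): dropping to 0 → total 40, payoff 0. No gain.
Rancher 3 (pledges 0, payoff 136): pledging 40 → total 150, payoff 96. No gain.

Yes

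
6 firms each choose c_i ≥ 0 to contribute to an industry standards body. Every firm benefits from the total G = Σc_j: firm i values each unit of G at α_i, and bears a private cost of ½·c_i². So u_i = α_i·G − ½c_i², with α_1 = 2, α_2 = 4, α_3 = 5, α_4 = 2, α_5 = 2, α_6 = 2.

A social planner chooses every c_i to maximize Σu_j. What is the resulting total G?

102

Planner FOC: ∂(Σu_j)/∂c_i = (Σα_j) − c_i = 0, so c_i^SO = Σα_j = 17 for every i; G^SO = 102.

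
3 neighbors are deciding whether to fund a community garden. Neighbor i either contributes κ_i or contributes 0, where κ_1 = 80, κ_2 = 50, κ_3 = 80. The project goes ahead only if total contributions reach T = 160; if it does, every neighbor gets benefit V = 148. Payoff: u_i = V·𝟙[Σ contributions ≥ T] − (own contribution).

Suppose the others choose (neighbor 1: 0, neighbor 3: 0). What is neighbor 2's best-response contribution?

0

Others' total = 0. Even contributing 50 gives 50 < 160: no benefit either way.
Best response: 0.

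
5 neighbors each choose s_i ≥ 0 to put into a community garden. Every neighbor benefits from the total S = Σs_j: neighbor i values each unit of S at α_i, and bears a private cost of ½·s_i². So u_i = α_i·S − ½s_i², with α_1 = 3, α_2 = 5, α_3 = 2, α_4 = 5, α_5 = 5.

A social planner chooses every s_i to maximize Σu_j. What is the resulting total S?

100

Planner FOC: ∂(Σu_j)/∂s_i = (Σα_j) − s_i = 0, so s_i^SO = Σα_j = 20 for every i; S^SO = 100.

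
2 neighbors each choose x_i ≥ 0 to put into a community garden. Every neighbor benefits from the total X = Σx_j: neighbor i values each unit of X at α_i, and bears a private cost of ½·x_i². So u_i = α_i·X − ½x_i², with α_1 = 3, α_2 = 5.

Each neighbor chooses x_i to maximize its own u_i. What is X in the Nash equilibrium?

8

Neighbor i's FOC: ∂u_i/∂x_i = α_i − x_i = 0, so x_i* = α_i.
NE contributions = (3, 5); X = 8.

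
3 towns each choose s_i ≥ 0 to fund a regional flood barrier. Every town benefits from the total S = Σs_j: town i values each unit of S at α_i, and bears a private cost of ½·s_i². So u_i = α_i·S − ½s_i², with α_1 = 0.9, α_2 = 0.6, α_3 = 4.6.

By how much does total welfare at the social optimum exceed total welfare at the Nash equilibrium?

Town i's FOC: ∂u_i/∂s_i = α_i − s_i = 0, so s_i* = α_i.
NE contributions = (0.9, 0.6, 4.6); S = 6.1.
W^NE = (Σα)·S − ½Σα_i² = 6.1² − ½·22.33 = 26.045.
Planner sets s_i = Σα_j = 6.1 for every i, so S^SO = 3·6.1 = 18.3.
W^SO = (Σα)·S^SO − ½·3·(Σα)² = (3/2)·6.1² = 55.815.
Deadweight loss = W^SO − W^NE = 29.77.

29.77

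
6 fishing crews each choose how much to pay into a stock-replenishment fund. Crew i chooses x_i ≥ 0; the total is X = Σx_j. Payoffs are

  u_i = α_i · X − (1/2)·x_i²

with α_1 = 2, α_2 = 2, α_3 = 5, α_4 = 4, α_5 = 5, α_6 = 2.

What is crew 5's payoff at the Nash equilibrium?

Crew i's FOC: ∂u_i/∂x_i = α_i − x_i = 0, so x_i* = α_i.
NE contributions = (2, 2, 5, 4, 5, 2); X = 20.
u_5 = α_5·X − ½·(x_5)² = 5·20 − ½·5² = 87.5.

87.5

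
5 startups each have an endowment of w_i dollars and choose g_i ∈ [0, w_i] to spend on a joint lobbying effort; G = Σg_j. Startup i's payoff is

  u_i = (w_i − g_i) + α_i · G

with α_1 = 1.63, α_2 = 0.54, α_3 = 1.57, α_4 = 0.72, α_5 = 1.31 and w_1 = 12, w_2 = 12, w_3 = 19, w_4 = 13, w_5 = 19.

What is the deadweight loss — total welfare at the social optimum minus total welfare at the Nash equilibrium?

∂u_i/∂g_i = α_i − 1, so startup i contributes w_i if α_i > 1, else 0.
α_i > 1 for i ∈ {1, 3, 5}; NE contributions (12, 0, 19, 0, 19), G = 50.
W^NE = Σw_i − G^NE + (Σα_i)·G^NE = 75 + 4.77·50 = 313.5.
Planner: ∂(Σu_j)/∂g_i = Σα_j − 1 = 4.77 > 0, so everyone contributes w_i; G^SO = 75, W^SO = 75 + 4.77·75 = 432.75.
Deadweight loss = 119.25.

119.25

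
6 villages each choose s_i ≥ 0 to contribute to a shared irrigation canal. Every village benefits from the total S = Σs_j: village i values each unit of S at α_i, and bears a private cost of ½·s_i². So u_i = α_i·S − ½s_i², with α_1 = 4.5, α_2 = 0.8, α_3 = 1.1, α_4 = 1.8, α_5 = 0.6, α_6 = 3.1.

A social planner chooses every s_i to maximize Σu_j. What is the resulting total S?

Planner FOC: ∂(Σu_j)/∂s_i = (Σα_j) − s_i = 0, so s_i^SO = Σα_j = 11.9 for every i; S^SO = 71.4.

71.4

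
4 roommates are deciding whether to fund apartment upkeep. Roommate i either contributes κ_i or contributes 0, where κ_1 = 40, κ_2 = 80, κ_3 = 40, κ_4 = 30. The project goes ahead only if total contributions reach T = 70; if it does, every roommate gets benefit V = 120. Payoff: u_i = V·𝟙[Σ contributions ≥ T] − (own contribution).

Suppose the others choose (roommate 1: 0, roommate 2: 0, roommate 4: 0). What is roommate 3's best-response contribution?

Others' total = 0. Even contributing 40 gives 40 < 70: no benefit either way.
Best response: 0.

0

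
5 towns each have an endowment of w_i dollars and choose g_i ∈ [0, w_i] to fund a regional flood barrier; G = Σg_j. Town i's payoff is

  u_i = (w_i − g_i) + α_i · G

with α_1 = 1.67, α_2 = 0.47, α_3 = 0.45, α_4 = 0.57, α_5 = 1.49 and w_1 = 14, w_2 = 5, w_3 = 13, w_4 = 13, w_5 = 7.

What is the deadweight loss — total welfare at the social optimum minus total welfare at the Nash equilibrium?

113.15

∂u_i/∂g_i = α_i − 1, so town i contributes w_i if α_i > 1, else 0.
α_i > 1 for i ∈ {1, 5}; NE contributions (14, 0, 0, 0, 7), G = 21.
W^NE = Σw_i − G^NE + (Σα_i)·G^NE = 52 + 3.65·21 = 128.65.
Planner: ∂(Σu_j)/∂g_i = Σα_j − 1 = 3.65 > 0, so everyone contributes w_i; G^SO = 52, W^SO = 52 + 3.65·52 = 241.8.
Deadweight loss = 113.15.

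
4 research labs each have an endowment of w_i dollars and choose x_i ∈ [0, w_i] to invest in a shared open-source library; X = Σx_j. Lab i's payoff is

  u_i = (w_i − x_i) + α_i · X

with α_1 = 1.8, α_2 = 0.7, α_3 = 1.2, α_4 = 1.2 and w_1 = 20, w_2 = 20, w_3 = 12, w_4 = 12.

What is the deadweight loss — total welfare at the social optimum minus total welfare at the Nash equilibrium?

78

∂u_i/∂x_i = α_i − 1, so lab i contributes w_i if α_i > 1, else 0.
α_i > 1 for i ∈ {1, 3, 4}; NE contributions (20, 0, 12, 12), X = 44.
W^NE = Σw_i − X^NE + (Σα_i)·X^NE = 64 + 3.9·44 = 235.6.
Planner: ∂(Σu_j)/∂x_i = Σα_j − 1 = 3.9 > 0, so everyone contributes w_i; X^SO = 64, W^SO = 64 + 3.9·64 = 313.6.
Deadweight loss = 78.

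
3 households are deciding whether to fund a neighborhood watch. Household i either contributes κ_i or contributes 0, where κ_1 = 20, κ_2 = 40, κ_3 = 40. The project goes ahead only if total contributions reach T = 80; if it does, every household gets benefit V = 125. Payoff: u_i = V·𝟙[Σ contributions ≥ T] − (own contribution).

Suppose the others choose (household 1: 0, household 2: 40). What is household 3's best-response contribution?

Others' total = 40. Contributing 40 brings total to 80 ≥ 80: gain V − κ_3 = 85.
Best response: 40.

40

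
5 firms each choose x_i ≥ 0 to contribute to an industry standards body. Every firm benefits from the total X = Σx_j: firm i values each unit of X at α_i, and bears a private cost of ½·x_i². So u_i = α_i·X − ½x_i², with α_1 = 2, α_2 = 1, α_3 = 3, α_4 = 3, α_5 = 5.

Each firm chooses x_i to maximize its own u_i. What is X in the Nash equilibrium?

14

Firm i's FOC: ∂u_i/∂x_i = α_i − x_i = 0, so x_i* = α_i.
NE contributions = (2, 1, 3, 3, 5); X = 14.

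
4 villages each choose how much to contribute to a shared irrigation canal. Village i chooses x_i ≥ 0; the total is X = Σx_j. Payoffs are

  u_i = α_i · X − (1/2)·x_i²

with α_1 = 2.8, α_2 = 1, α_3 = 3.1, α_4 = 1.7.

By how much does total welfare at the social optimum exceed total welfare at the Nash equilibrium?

84.63

Village i's FOC: ∂u_i/∂x_i = α_i − x_i = 0, so x_i* = α_i.
NE contributions = (2.8, 1, 3.1, 1.7); X = 8.6.
W^NE = (Σα)·X − ½Σα_i² = 8.6² − ½·21.34 = 63.29.
Planner sets x_i = Σα_j = 8.6 for every i, so X^SO = 4·8.6 = 34.4.
W^SO = (Σα)·X^SO − ½·4·(Σα)² = (4/2)·8.6² = 147.92.
Deadweight loss = W^SO − W^NE = 84.63.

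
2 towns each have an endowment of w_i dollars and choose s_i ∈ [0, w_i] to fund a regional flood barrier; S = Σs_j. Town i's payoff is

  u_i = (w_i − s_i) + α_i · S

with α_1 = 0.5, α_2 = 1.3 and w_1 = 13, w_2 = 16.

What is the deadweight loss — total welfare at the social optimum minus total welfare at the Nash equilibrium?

10.4

∂u_i/∂s_i = α_i − 1, so town i contributes w_i if α_i > 1, else 0.
α_i > 1 for i ∈ {2}; NE contributions (0, 16), S = 16.
W^NE = Σw_i − S^NE + (Σα_i)·S^NE = 29 + 0.8·16 = 41.8.
Planner: ∂(Σu_j)/∂s_i = Σα_j − 1 = 0.8 > 0, so everyone contributes w_i; S^SO = 29, W^SO = 29 + 0.8·29 = 52.2.
Deadweight loss = 10.4.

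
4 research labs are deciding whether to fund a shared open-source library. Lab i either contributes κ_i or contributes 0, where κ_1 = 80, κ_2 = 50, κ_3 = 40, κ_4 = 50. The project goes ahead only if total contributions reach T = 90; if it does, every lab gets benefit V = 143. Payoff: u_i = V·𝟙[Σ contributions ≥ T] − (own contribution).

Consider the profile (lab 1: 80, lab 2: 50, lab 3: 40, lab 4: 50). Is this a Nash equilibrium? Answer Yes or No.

Total = 220 ≥ 90: provided.
Lab 1 (pledges 80, payoff 63): dropping to 0 → total 140, payoff 143. Profitable deviation.

No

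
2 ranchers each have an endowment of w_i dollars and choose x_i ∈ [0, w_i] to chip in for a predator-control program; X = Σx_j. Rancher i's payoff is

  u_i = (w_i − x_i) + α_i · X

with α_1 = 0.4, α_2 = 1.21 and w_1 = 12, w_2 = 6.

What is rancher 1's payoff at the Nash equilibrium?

14.4

∂u_i/∂x_i = α_i − 1, so rancher i contributes w_i if α_i > 1, else 0.
α_i > 1 for i ∈ {2}; NE contributions (0, 6), X = 6.
u_1 = (12 − 0) + 0.4·6 = 14.4.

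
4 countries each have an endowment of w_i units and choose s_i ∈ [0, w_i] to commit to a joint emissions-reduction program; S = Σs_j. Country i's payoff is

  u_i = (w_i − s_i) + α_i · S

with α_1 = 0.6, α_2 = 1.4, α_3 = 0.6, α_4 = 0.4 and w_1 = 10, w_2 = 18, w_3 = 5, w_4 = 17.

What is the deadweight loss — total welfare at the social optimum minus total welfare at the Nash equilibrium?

∂u_i/∂s_i = α_i − 1, so country i contributes w_i if α_i > 1, else 0.
α_i > 1 for i ∈ {2}; NE contributions (0, 18, 0, 0), S = 18.
W^NE = Σw_i − S^NE + (Σα_i)·S^NE = 50 + 2·18 = 86.
Planner: ∂(Σu_j)/∂s_i = Σα_j − 1 = 2 > 0, so everyone contributes w_i; S^SO = 50, W^SO = 50 + 2·50 = 150.
Deadweight loss = 64.

64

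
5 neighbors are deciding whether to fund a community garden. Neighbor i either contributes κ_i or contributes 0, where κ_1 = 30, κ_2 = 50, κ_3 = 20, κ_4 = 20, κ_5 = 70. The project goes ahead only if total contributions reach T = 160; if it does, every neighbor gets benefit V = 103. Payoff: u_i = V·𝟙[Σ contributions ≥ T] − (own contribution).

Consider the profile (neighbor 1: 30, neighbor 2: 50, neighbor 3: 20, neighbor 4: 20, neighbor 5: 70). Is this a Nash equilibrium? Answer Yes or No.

Total = 190 ≥ 160: provided.
Neighbor 1 (pledges 30, payoff 73): dropping to 0 → total 160, payoff 103. Profitable deviation.

No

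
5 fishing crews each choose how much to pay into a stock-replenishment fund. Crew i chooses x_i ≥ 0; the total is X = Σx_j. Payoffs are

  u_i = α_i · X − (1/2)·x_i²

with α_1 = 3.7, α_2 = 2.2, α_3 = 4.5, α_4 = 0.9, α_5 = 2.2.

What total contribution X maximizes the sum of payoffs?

67.5

Planner FOC: ∂(Σu_j)/∂x_i = (Σα_j) − x_i = 0, so x_i^SO = Σα_j = 13.5 for every i; X^SO = 67.5.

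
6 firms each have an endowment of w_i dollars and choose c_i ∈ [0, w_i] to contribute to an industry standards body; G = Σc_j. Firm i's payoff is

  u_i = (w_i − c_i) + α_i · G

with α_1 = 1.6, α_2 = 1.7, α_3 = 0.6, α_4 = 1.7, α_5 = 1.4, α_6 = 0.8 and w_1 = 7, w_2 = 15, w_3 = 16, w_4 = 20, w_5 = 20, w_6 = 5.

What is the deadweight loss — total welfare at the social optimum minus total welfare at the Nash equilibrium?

142.8

∂u_i/∂c_i = α_i − 1, so firm i contributes w_i if α_i > 1, else 0.
α_i > 1 for i ∈ {1, 2, 4, 5}; NE contributions (7, 15, 0, 20, 20, 0), G = 62.
W^NE = Σw_i − G^NE + (Σα_i)·G^NE = 83 + 6.8·62 = 504.6.
Planner: ∂(Σu_j)/∂c_i = Σα_j − 1 = 6.8 > 0, so everyone contributes w_i; G^SO = 83, W^SO = 83 + 6.8·83 = 647.4.
Deadweight loss = 142.8.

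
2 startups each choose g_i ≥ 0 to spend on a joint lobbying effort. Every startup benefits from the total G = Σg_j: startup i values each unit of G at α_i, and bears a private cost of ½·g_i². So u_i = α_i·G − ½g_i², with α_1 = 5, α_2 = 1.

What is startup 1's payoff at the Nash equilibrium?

17.5

Startup i's FOC: ∂u_i/∂g_i = α_i − g_i = 0, so g_i* = α_i.
NE contributions = (5, 1); G = 6.
u_1 = α_1·G − ½·(g_1)² = 5·6 − ½·5² = 17.5.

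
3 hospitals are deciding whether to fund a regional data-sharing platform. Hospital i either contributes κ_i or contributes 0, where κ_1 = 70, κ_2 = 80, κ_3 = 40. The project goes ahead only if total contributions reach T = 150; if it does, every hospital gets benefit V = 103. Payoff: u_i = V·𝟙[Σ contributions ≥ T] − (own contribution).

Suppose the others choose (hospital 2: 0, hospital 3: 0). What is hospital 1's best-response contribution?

Others' total = 0. Even contributing 70 gives 70 < 150: no benefit either way.
Best response: 0.

0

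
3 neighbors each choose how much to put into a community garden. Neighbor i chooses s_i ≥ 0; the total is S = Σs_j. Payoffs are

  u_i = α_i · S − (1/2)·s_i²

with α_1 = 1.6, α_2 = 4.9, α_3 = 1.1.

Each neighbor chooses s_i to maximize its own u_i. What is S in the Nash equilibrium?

Neighbor i's FOC: ∂u_i/∂s_i = α_i − s_i = 0, so s_i* = α_i.
NE contributions = (1.6, 4.9, 1.1); S = 7.6.

7.6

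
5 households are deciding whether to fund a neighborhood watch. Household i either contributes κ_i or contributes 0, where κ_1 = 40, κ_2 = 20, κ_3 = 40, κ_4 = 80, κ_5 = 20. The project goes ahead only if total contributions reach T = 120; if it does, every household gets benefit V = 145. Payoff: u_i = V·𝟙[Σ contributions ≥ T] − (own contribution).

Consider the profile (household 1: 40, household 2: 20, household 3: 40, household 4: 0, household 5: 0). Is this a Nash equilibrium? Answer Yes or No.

Total = 100 < 120: not provided.
Household 1 (pledges 40, payoff -40): dropping to 0 → total 60, payoff 0. Profitable deviation.

No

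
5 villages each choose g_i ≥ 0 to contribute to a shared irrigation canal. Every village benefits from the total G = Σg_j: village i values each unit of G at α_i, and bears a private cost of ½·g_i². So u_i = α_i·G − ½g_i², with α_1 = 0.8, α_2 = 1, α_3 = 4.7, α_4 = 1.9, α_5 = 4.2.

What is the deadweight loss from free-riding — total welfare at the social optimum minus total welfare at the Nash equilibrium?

260.63

Village i's FOC: ∂u_i/∂g_i = α_i − g_i = 0, so g_i* = α_i.
NE contributions = (0.8, 1, 4.7, 1.9, 4.2); G = 12.6.
W^NE = (Σα)·G − ½Σα_i² = 12.6² − ½·44.98 = 136.27.
Planner sets g_i = Σα_j = 12.6 for every i, so G^SO = 5·12.6 = 63.
W^SO = (Σα)·G^SO − ½·5·(Σα)² = (5/2)·12.6² = 396.9.
Deadweight loss = W^SO − W^NE = 260.63.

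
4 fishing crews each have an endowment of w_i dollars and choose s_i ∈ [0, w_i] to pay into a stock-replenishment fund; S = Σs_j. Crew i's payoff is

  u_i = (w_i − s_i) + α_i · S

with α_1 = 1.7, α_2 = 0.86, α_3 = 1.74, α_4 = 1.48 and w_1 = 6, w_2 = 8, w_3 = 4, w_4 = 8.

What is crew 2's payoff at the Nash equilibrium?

23.48

∂u_i/∂s_i = α_i − 1, so crew i contributes w_i if α_i > 1, else 0.
α_i > 1 for i ∈ {1, 3, 4}; NE contributions (6, 0, 4, 8), S = 18.
u_2 = (8 − 0) + 0.86·18 = 23.48.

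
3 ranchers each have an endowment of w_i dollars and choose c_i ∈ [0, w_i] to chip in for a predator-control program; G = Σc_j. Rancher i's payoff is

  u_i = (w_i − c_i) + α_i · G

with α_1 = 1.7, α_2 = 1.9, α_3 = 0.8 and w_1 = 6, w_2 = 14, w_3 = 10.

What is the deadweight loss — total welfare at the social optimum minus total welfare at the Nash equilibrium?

∂u_i/∂c_i = α_i − 1, so rancher i contributes w_i if α_i > 1, else 0.
α_i > 1 for i ∈ {1, 2}; NE contributions (6, 14, 0), G = 20.
W^NE = Σw_i − G^NE + (Σα_i)·G^NE = 30 + 3.4·20 = 98.
Planner: ∂(Σu_j)/∂c_i = Σα_j − 1 = 3.4 > 0, so everyone contributes w_i; G^SO = 30, W^SO = 30 + 3.4·30 = 132.
Deadweight loss = 34.

34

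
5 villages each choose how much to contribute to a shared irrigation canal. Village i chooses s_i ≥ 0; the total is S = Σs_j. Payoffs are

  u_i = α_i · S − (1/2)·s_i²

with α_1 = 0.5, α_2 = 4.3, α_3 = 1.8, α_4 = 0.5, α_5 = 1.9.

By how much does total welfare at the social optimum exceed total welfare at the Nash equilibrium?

Village i's FOC: ∂u_i/∂s_i = α_i − s_i = 0, so s_i* = α_i.
NE contributions = (0.5, 4.3, 1.8, 0.5, 1.9); S = 9.
W^NE = (Σα)·S − ½Σα_i² = 9² − ½·25.84 = 68.08.
Planner sets s_i = Σα_j = 9 for every i, so S^SO = 5·9 = 45.
W^SO = (Σα)·S^SO − ½·5·(Σα)² = (5/2)·9² = 202.5.
Deadweight loss = W^SO − W^NE = 134.42.

134.42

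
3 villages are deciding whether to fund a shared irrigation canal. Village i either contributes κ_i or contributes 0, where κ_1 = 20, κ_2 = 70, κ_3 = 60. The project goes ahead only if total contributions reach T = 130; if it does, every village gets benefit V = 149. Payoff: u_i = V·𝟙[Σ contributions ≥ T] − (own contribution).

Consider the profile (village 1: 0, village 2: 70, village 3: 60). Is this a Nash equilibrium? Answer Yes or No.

Total = 130 ≥ 130: provided.
Village 1 (pledges 0, payoff 149): pledging 20 → total 150, payoff 129. No gain.
Village 2 (pledges 70, payoff 79): dropping to 0 → total 60, payoff 0. No gain.
Village 3 (pledges 60, payoff 89): dropping to 0 → total 70, payoff 0. No gain.

Yes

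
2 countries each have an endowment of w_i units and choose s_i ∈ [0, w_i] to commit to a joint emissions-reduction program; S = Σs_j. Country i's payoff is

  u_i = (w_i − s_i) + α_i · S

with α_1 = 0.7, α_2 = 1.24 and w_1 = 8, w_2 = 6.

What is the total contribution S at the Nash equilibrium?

∂u_i/∂s_i = α_i − 1, so country i contributes w_i if α_i > 1, else 0.
α_i > 1 for i ∈ {2}; NE contributions (0, 6), S = 6.

6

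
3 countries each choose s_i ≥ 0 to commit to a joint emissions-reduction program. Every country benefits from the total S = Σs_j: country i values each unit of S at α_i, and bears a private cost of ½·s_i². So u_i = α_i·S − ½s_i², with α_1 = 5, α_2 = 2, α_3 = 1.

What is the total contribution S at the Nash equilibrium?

8

Country i's FOC: ∂u_i/∂s_i = α_i − s_i = 0, so s_i* = α_i.
NE contributions = (5, 2, 1); S = 8.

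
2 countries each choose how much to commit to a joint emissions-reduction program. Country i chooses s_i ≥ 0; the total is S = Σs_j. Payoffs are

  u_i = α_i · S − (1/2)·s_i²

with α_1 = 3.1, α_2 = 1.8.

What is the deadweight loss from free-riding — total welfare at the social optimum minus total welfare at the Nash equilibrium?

Country i's FOC: ∂u_i/∂s_i = α_i − s_i = 0, so s_i* = α_i.
NE contributions = (3.1, 1.8); S = 4.9.
W^NE = (Σα)·S − ½Σα_i² = 4.9² − ½·12.85 = 17.585.
Planner sets s_i = Σα_j = 4.9 for every i, so S^SO = 2·4.9 = 9.8.
W^SO = (Σα)·S^SO − ½·2·(Σα)² = (2/2)·4.9² = 24.01.
Deadweight loss = W^SO − W^NE = 6.425.

6.425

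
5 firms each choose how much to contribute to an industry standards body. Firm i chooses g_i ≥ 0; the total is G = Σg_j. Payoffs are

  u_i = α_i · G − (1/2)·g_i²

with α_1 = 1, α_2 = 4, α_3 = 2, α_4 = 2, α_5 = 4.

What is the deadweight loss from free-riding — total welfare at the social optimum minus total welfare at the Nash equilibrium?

274

Firm i's FOC: ∂u_i/∂g_i = α_i − g_i = 0, so g_i* = α_i.
NE contributions = (1, 4, 2, 2, 4); G = 13.
W^NE = (Σα)·G − ½Σα_i² = 13² − ½·41 = 148.5.
Planner sets g_i = Σα_j = 13 for every i, so G^SO = 5·13 = 65.
W^SO = (Σα)·G^SO − ½·5·(Σα)² = (5/2)·13² = 422.5.
Deadweight loss = W^SO − W^NE = 274.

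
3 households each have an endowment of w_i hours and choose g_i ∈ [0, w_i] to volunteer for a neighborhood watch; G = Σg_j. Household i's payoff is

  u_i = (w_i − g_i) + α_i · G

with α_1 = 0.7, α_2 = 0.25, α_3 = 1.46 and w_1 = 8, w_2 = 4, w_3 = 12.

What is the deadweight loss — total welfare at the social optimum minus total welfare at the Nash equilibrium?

∂u_i/∂g_i = α_i − 1, so household i contributes w_i if α_i > 1, else 0.
α_i > 1 for i ∈ {3}; NE contributions (0, 0, 12), G = 12.
W^NE = Σw_i − G^NE + (Σα_i)·G^NE = 24 + 1.41·12 = 40.92.
Planner: ∂(Σu_j)/∂g_i = Σα_j − 1 = 1.41 > 0, so everyone contributes w_i; G^SO = 24, W^SO = 24 + 1.41·24 = 57.84.
Deadweight loss = 16.92.

16.92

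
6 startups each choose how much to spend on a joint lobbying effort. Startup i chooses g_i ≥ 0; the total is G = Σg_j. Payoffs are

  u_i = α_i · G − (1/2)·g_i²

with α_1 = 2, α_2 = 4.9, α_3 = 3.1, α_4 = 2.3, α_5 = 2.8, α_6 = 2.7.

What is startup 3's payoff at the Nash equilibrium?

Startup i's FOC: ∂u_i/∂g_i = α_i − g_i = 0, so g_i* = α_i.
NE contributions = (2, 4.9, 3.1, 2.3, 2.8, 2.7); G = 17.8.
u_3 = α_3·G − ½·(g_3)² = 3.1·17.8 − ½·3.1² = 50.375.

50.375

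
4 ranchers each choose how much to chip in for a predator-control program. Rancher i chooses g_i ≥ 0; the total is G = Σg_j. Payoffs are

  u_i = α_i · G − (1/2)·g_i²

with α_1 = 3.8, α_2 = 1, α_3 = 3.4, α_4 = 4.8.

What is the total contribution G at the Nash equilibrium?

Rancher i's FOC: ∂u_i/∂g_i = α_i − g_i = 0, so g_i* = α_i.
NE contributions = (3.8, 1, 3.4, 4.8); G = 13.

13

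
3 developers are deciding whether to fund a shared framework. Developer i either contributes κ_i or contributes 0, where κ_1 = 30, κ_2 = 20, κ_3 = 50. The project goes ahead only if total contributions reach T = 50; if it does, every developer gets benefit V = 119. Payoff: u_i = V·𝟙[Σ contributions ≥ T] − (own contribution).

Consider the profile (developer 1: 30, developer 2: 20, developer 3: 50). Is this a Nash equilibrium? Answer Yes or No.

No

Total = 100 ≥ 50: provided.
Developer 1 (pledges 30, payoff 89): dropping to 0 → total 70, payoff 119. Profitable deviation.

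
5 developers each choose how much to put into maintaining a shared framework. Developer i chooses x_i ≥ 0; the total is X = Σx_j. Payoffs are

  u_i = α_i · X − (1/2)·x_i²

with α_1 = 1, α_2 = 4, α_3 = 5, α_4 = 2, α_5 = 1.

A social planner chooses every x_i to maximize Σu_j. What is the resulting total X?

Planner FOC: ∂(Σu_j)/∂x_i = (Σα_j) − x_i = 0, so x_i^SO = Σα_j = 13 for every i; X^SO = 65.

65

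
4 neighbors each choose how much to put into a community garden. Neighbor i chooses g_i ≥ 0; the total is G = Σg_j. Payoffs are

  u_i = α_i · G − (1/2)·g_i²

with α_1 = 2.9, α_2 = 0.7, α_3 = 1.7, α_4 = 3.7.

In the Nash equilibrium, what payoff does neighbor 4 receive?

26.455

Neighbor i's FOC: ∂u_i/∂g_i = α_i − g_i = 0, so g_i* = α_i.
NE contributions = (2.9, 0.7, 1.7, 3.7); G = 9.
u_4 = α_4·G − ½·(g_4)² = 3.7·9 − ½·3.7² = 26.455.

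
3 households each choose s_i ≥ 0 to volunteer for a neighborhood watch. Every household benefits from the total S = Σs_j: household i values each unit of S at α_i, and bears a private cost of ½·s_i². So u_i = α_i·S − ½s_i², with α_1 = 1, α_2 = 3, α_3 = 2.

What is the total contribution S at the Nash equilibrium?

6

Household i's FOC: ∂u_i/∂s_i = α_i − s_i = 0, so s_i* = α_i.
NE contributions = (1, 3, 2); S = 6.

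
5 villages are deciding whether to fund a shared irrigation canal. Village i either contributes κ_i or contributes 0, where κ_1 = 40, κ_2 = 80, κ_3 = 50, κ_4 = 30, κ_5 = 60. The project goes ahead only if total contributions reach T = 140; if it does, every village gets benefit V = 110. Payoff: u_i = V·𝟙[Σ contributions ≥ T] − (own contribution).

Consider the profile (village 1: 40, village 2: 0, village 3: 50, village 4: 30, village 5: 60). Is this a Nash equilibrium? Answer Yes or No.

No

Total = 180 ≥ 140: provided.
Village 1 (pledges 40, payoff 70): dropping to 0 → total 140, payoff 110. Profitable deviation.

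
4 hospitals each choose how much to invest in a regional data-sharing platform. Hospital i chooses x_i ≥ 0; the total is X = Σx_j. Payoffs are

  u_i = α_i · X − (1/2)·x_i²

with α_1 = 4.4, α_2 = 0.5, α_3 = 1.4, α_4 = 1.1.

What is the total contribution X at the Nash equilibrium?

7.4

Hospital i's FOC: ∂u_i/∂x_i = α_i − x_i = 0, so x_i* = α_i.
NE contributions = (4.4, 0.5, 1.4, 1.1); X = 7.4.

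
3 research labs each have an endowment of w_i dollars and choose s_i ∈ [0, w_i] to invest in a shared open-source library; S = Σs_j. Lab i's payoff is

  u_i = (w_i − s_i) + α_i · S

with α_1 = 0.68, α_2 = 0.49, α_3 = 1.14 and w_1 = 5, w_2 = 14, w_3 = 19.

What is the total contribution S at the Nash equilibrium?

∂u_i/∂s_i = α_i − 1, so lab i contributes w_i if α_i > 1, else 0.
α_i > 1 for i ∈ {3}; NE contributions (0, 0, 19), S = 19.

19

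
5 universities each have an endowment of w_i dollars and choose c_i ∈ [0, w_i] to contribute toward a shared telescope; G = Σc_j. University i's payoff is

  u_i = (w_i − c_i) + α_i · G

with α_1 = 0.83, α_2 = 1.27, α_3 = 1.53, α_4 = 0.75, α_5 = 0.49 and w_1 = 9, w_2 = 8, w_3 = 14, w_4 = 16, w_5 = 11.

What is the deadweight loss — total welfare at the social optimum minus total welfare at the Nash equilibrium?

139.32

∂u_i/∂c_i = α_i − 1, so university i contributes w_i if α_i > 1, else 0.
α_i > 1 for i ∈ {2, 3}; NE contributions (0, 8, 14, 0, 0), G = 22.
W^NE = Σw_i − G^NE + (Σα_i)·G^NE = 58 + 3.87·22 = 143.14.
Planner: ∂(Σu_j)/∂c_i = Σα_j − 1 = 3.87 > 0, so everyone contributes w_i; G^SO = 58, W^SO = 58 + 3.87·58 = 282.46.
Deadweight loss = 139.32.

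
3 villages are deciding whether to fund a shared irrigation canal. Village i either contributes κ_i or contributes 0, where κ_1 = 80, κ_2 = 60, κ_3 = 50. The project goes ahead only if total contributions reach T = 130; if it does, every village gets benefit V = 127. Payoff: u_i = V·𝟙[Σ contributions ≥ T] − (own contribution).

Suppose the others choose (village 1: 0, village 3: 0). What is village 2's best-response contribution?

Others' total = 0. Even contributing 60 gives 60 < 130: no benefit either way.
Best response: 0.

0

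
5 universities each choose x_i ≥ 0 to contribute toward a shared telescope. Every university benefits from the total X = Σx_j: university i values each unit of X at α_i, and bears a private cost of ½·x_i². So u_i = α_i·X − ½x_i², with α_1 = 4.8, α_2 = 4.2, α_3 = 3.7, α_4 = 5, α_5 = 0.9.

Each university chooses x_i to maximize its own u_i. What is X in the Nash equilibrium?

18.6

University i's FOC: ∂u_i/∂x_i = α_i − x_i = 0, so x_i* = α_i.
NE contributions = (4.8, 4.2, 3.7, 5, 0.9); X = 18.6.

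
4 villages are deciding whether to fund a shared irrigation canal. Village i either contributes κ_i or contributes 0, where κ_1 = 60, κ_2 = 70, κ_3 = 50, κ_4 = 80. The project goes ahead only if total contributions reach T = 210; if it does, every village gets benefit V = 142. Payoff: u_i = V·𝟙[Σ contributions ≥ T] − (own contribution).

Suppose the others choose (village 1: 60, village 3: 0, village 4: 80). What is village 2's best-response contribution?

70

Others' total = 140. Contributing 70 brings total to 210 ≥ 210: gain V − κ_2 = 72.
Best response: 70.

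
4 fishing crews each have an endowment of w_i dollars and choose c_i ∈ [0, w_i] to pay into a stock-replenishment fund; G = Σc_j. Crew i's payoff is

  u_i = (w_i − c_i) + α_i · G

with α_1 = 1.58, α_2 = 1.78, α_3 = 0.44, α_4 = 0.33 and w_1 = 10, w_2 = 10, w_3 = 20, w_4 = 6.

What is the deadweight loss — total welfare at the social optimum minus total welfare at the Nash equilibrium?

∂u_i/∂c_i = α_i − 1, so crew i contributes w_i if α_i > 1, else 0.
α_i > 1 for i ∈ {1, 2}; NE contributions (10, 10, 0, 0), G = 20.
W^NE = Σw_i − G^NE + (Σα_i)·G^NE = 46 + 3.13·20 = 108.6.
Planner: ∂(Σu_j)/∂c_i = Σα_j − 1 = 3.13 > 0, so everyone contributes w_i; G^SO = 46, W^SO = 46 + 3.13·46 = 189.98.
Deadweight loss = 81.38.

81.38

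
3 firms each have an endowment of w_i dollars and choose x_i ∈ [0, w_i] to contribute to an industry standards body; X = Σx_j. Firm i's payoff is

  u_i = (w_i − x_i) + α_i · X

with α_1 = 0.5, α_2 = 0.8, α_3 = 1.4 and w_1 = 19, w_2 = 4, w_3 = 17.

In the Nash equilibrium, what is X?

∂u_i/∂x_i = α_i − 1, so firm i contributes w_i if α_i > 1, else 0.
α_i > 1 for i ∈ {3}; NE contributions (0, 0, 17), X = 17.

17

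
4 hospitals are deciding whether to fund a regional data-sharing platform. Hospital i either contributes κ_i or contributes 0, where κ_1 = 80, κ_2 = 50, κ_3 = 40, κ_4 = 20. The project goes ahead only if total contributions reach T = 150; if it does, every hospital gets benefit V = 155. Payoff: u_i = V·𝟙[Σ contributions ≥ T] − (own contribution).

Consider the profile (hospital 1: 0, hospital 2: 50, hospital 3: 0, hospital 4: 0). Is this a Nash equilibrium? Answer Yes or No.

No

Total = 50 < 150: not provided.
Hospital 1 (pledges 0, payoff 0): pledging 80 → total 130, payoff -80. No gain.
Hospital 2 (pledges 50, payoff -50): dropping to 0 → total 0, payoff 0. Profitable deviation.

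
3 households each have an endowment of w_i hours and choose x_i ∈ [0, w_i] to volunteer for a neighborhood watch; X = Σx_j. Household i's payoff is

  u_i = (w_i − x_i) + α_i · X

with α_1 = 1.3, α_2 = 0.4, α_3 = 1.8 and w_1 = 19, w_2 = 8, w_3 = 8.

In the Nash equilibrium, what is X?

∂u_i/∂x_i = α_i − 1, so household i contributes w_i if α_i > 1, else 0.
α_i > 1 for i ∈ {1, 3}; NE contributions (19, 0, 8), X = 27.

27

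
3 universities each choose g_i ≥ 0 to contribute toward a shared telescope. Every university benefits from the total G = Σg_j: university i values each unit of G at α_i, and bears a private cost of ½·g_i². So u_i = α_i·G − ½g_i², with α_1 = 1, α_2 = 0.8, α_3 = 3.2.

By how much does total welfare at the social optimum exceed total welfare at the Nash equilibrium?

University i's FOC: ∂u_i/∂g_i = α_i − g_i = 0, so g_i* = α_i.
NE contributions = (1, 0.8, 3.2); G = 5.
W^NE = (Σα)·G − ½Σα_i² = 5² − ½·11.88 = 19.06.
Planner sets g_i = Σα_j = 5 for every i, so G^SO = 3·5 = 15.
W^SO = (Σα)·G^SO − ½·3·(Σα)² = (3/2)·5² = 37.5.
Deadweight loss = W^SO − W^NE = 18.44.

18.44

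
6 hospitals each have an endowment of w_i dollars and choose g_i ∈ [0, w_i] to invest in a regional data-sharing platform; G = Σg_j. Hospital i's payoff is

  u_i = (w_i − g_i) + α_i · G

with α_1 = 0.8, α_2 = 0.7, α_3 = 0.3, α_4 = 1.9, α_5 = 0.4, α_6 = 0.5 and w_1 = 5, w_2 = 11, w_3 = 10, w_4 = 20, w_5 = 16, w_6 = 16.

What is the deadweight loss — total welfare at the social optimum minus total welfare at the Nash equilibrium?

208.8

∂u_i/∂g_i = α_i − 1, so hospital i contributes w_i if α_i > 1, else 0.
α_i > 1 for i ∈ {4}; NE contributions (0, 0, 0, 20, 0, 0), G = 20.
W^NE = Σw_i − G^NE + (Σα_i)·G^NE = 78 + 3.6·20 = 150.
Planner: ∂(Σu_j)/∂g_i = Σα_j − 1 = 3.6 > 0, so everyone contributes w_i; G^SO = 78, W^SO = 78 + 3.6·78 = 358.8.
Deadweight loss = 208.8.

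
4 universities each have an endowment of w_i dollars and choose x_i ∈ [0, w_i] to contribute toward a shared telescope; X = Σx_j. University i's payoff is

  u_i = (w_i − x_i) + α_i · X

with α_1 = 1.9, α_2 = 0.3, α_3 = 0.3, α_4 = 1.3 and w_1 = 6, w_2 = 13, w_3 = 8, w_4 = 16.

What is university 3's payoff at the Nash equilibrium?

14.6

∂u_i/∂x_i = α_i − 1, so university i contributes w_i if α_i > 1, else 0.
α_i > 1 for i ∈ {1, 4}; NE contributions (6, 0, 0, 16), X = 22.
u_3 = (8 − 0) + 0.3·22 = 14.6.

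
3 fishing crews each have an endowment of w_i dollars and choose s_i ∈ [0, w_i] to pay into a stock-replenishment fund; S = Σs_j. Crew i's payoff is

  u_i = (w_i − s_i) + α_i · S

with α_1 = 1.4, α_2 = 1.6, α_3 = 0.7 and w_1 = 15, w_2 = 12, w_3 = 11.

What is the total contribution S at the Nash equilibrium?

27

∂u_i/∂s_i = α_i − 1, so crew i contributes w_i if α_i > 1, else 0.
α_i > 1 for i ∈ {1, 2}; NE contributions (15, 12, 0), S = 27.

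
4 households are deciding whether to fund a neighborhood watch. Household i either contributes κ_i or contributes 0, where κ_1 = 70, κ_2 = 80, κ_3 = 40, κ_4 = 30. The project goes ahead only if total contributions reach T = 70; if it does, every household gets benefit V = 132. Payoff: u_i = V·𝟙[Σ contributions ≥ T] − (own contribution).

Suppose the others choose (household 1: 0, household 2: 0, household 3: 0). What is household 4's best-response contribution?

0

Others' total = 0. Even contributing 30 gives 30 < 70: no benefit either way.
Best response: 0.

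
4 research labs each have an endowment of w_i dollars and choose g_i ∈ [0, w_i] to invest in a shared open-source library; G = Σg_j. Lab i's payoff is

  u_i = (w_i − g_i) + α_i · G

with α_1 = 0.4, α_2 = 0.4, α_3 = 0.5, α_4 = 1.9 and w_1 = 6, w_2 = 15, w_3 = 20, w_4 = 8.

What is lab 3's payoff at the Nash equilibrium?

∂u_i/∂g_i = α_i − 1, so lab i contributes w_i if α_i > 1, else 0.
α_i > 1 for i ∈ {4}; NE contributions (0, 0, 0, 8), G = 8.
u_3 = (20 − 0) + 0.5·8 = 24.

24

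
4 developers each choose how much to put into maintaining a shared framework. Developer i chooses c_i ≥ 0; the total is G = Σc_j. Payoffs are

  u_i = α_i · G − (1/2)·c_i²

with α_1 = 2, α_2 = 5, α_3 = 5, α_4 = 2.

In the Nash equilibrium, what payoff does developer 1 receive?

26

Developer i's FOC: ∂u_i/∂c_i = α_i − c_i = 0, so c_i* = α_i.
NE contributions = (2, 5, 5, 2); G = 14.
u_1 = α_1·G − ½·(c_1)² = 2·14 − ½·2² = 26.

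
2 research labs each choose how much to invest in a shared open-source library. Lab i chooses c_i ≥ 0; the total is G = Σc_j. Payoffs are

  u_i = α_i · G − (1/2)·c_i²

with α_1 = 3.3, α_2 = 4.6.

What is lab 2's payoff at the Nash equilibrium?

Lab i's FOC: ∂u_i/∂c_i = α_i − c_i = 0, so c_i* = α_i.
NE contributions = (3.3, 4.6); G = 7.9.
u_2 = α_2·G − ½·(c_2)² = 4.6·7.9 − ½·4.6² = 25.76.

25.76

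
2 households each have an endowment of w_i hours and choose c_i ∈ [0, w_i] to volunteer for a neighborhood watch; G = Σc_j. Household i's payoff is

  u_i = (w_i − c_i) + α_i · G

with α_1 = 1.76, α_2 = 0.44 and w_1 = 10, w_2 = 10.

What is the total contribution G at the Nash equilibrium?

∂u_i/∂c_i = α_i − 1, so household i contributes w_i if α_i > 1, else 0.
α_i > 1 for i ∈ {1}; NE contributions (10, 0), G = 10.

10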